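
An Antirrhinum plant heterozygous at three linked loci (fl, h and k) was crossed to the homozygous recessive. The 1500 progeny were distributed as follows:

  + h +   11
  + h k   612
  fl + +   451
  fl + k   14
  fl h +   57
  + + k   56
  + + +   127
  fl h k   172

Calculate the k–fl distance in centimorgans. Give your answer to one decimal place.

21.6 centimorgans

The two most frequent reciprocal classes, fl + + and + h k, are the parental types, so the F1 was fl + + / + h k.
The two rarest classes, fl + k and + h +, are the double crossovers. Comparing them with the parentals, only the k allele has switched, so k is the middle locus and the order is fl – k – h.
Crossovers in the fl–k interval produce the single-crossover classes + + + and fl h k (127 + 172 = 299) plus the double crossovers (25).
RF(fl–k) = (299 + 25) / 1500 = 324/1500 = 0.2160 → 21.6 centimorgans.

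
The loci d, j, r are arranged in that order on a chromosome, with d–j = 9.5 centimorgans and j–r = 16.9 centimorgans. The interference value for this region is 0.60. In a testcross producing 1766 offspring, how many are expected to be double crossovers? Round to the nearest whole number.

11

Map distances give recombination frequencies of 0.095 and 0.169 for the two intervals.
With interference 0.60 (so coincidence = 0.40), expected double-crossover frequency = 0.095 × 0.169 × 0.40 = 0.00642.
Expected number = 0.00642 × 1766 = 11.34 ≈ 11.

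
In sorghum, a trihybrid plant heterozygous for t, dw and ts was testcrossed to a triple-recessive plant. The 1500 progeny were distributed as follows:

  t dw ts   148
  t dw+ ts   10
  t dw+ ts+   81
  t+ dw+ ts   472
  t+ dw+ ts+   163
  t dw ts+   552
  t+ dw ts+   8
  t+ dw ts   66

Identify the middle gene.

t

The two most frequent reciprocal classes, t dw ts+ and t+ dw+ ts, are the parental types, so the F1 was t dw ts+ / t+ dw+ ts.
The two rarest classes, t+ dw ts+ and t dw+ ts, are the double crossovers. Comparing them with the parentals, only the t allele has switched, so t is the middle locus and the order is dw – t – ts.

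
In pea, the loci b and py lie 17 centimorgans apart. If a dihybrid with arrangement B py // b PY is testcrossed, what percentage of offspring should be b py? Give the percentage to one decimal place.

A map distance of 17 centimorgans corresponds to a recombination frequency of 0.170.
The F1 is B py / b PY, so b py is a recombinant gamete class with expected frequency r/2 = 0.170/2 = 0.0850.
That is 0.0850 = 8.5% of the progeny.

8.5%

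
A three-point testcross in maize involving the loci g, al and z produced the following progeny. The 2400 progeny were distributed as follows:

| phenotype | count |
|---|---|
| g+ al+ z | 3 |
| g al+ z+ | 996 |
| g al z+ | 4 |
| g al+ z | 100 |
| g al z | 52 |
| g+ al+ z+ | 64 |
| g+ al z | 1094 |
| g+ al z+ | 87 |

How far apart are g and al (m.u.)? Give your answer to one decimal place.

The two most frequent reciprocal classes, g+ al z and g al+ z+, are the parental types, so the F1 was g+ al z / g al+ z+.
The two rarest classes, g+ al+ z and g al z+, are the double crossovers. Comparing them with the parentals, only the al allele has switched, so al is the middle locus and the order is z – al – g.
Crossovers in the al–g interval produce the single-crossover classes g al z and g+ al+ z+ (52 + 64 = 116) plus the double crossovers (7).
RF(al–g) = (116 + 7) / 2400 = 123/2400 = 0.0512 → 5.1 m.u.

5.1 m.u.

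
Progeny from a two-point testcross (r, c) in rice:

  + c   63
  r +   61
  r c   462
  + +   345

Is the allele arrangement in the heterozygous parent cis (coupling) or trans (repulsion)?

The two most frequent classes are + + (345) and r c (462); these are the parental (non-recombinant) types.
So the F1 carried + + on one chromosome and r c on the other — the recessive alleles are on the same chromosome (cis / coupling).

cis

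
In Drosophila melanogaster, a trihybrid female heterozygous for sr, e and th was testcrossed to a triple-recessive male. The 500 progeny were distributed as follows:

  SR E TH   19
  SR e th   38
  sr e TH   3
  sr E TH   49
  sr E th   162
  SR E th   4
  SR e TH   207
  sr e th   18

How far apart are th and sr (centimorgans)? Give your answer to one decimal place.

18.8 centimorgans

The two most frequent reciprocal classes, SR e TH and sr E th, are the parental types, so the F1 was SR e TH / sr E th.
The two rarest classes, sr e TH and SR E th, are the double crossovers. Comparing them with the parentals, only the sr allele has switched, so sr is the middle locus and the order is th – sr – e.
Crossovers in the th–sr interval produce the single-crossover classes SR e th and sr E TH (38 + 49 = 87) plus the double crossovers (7).
RF(th–sr) = (87 + 7) / 500 = 94/500 = 0.1880 → 18.8 centimorgans.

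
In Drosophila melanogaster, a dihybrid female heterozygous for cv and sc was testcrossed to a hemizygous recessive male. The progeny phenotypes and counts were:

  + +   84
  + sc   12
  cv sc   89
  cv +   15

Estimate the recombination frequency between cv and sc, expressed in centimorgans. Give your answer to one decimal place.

The two most frequent classes, + + (84) and cv sc (89), are the parental types, so the F1 was + + / cv sc.
The recombinant classes are + sc and cv +: 12 + 15 = 27.
Recombination frequency = 27/200 = 0.1350 ≈ 13.5%, i.e. 13.5 centimorgans.

13.5 centimorgans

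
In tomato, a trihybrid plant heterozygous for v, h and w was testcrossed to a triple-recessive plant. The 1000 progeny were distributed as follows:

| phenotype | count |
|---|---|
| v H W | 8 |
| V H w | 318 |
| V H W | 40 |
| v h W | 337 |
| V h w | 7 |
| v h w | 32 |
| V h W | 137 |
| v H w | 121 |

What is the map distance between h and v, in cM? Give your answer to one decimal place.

27.3 cM

The two most frequent reciprocal classes, v h W and V H w, are the parental types, so the F1 was v h W / V H w.
The two rarest classes, v H W and V h w, are the double crossovers. Comparing them with the parentals, only the h allele has switched, so h is the middle locus and the order is v – h – w.
Crossovers in the v–h interval produce the single-crossover classes V h W and v H w (137 + 121 = 258) plus the double crossovers (15).
RF(v–h) = (258 + 15) / 1000 = 273/1000 = 0.2730 → 27.3 cM.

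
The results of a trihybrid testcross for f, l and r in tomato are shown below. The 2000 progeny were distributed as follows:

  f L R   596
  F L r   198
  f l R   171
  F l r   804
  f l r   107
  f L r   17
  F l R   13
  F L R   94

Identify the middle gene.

The two most frequent reciprocal classes, F l r and f L R, are the parental types, so the F1 was F l r / f L R.
The two rarest classes, F l R and f L r, are the double crossovers. Comparing them with the parentals, only the r allele has switched, so r is the middle locus and the order is l – r – f.

r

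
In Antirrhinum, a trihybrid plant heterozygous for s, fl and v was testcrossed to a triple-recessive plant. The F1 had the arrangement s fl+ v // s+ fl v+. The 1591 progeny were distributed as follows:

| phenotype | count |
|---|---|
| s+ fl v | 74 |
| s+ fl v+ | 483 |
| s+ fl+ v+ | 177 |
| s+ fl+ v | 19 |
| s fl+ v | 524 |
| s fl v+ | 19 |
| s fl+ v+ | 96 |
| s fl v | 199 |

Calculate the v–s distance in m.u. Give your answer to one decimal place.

13.1 m.u.

The two rarest classes, s+ fl+ v and s fl v+, are the double crossovers. Comparing them with the parentals, only the s allele has switched, so s is the middle locus and the order is v – s – fl.
Crossovers in the v–s interval produce the single-crossover classes s fl+ v+ and s+ fl v (96 + 74 = 170) plus the double crossovers (38).
RF(v–s) = (170 + 38) / 1591 = 208/1591 = 0.1307 → 13.1 m.u.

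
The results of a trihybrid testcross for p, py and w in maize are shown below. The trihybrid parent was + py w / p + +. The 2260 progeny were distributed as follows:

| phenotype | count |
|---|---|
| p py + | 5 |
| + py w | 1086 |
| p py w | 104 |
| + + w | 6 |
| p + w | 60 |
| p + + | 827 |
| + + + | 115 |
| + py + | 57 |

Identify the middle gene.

py

The two rarest classes, + + w and p py +, are the double crossovers. Comparing them with the parentals, only the py allele has switched, so py is the middle locus and the order is w – py – p.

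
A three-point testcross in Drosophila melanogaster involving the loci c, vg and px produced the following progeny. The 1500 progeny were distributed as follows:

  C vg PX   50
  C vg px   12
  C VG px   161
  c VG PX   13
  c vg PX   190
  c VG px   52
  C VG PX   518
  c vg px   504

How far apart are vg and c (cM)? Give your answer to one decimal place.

The two most frequent reciprocal classes, C VG PX and c vg px, are the parental types, so the F1 was C VG PX / c vg px.
The two rarest classes, c VG PX and C vg px, are the double crossovers. Comparing them with the parentals, only the c allele has switched, so c is the middle locus and the order is vg – c – px.
Crossovers in the vg–c interval produce the single-crossover classes C vg PX and c VG px (50 + 52 = 102) plus the double crossovers (25).
RF(vg–c) = (102 + 25) / 1500 = 127/1500 = 0.0847 → 8.5 cM.

8.5 cM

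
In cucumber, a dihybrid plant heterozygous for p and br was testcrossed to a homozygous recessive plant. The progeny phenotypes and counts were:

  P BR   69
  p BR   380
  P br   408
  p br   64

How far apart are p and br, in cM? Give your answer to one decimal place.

14.4 cM

The two most frequent classes, P br (408) and p BR (380), are the parental types, so the F1 was P br / p BR.
The recombinant classes are P BR and p br: 69 + 64 = 133.
Recombination frequency = 133/921 = 0.1444 ≈ 14.4%, i.e. 14.4 cM.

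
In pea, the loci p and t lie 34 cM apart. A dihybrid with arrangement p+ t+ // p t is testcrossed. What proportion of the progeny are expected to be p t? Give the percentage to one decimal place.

A map distance of 34 cM corresponds to a recombination frequency of 0.340.
The F1 is p+ t+ / p t, so p t is a parental gamete class with expected frequency (1 − r)/2 = 0.660/2 = 0.3300.
That is 0.3300 = 33.0% of the progeny.

33.0%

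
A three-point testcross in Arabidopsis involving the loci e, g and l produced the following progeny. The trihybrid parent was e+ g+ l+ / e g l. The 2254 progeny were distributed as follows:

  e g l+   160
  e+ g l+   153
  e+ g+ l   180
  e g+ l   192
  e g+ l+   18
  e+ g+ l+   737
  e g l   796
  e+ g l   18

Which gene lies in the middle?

e

The two rarest classes, e g+ l+ and e+ g l, are the double crossovers. Comparing them with the parentals, only the e allele has switched, so e is the middle locus and the order is l – e – g.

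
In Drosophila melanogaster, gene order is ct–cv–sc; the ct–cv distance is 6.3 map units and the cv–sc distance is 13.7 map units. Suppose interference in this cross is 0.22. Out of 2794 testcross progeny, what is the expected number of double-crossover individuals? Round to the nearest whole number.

Map distances give recombination frequencies of 0.063 and 0.137 for the two intervals.
With interference 0.22 (so coincidence = 0.78), expected double-crossover frequency = 0.063 × 0.137 × 0.78 = 0.00673.
Expected number = 0.00673 × 2794 = 18.81 ≈ 19.

19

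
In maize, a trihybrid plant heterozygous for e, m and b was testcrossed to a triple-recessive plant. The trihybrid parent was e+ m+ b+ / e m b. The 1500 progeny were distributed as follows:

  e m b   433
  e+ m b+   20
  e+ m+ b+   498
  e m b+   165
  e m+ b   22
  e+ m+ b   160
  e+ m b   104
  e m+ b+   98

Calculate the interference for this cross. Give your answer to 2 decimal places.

0.30

The two rarest classes, e+ m b+ and e m+ b, are the double crossovers. Comparing them with the parentals, only the m allele has switched, so m is the middle locus and the order is b – m – e.
b–m: (325 + 42)/1500 = 0.2447; m–e: (202 + 42)/1500 = 0.1627.
Expected DCO frequency = 0.2447 × 0.1627 ≈ 0.03981; observed = 42/1500 ≈ 0.02800.
Coefficient of coincidence = 0.02800/0.03981 ≈ 0.70; interference = 1 − 0.70 = 0.30.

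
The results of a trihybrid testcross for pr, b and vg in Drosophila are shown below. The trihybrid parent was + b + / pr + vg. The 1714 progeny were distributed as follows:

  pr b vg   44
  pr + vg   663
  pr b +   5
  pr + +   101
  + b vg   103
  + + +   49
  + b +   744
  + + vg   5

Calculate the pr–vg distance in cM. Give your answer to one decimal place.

12.5 cM

The two rarest classes, pr b + and + + vg, are the double crossovers. Comparing them with the parentals, only the pr allele has switched, so pr is the middle locus and the order is b – pr – vg.
Crossovers in the pr–vg interval produce the single-crossover classes + b vg and pr + + (103 + 101 = 204) plus the double crossovers (10).
RF(pr–vg) = (204 + 10) / 1714 = 214/1714 = 0.1249 → 12.5 cM.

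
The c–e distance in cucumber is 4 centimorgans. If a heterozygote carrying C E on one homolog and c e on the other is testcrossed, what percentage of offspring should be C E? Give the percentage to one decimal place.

48.0%

A map distance of 4 centimorgans corresponds to a recombination frequency of 0.040.
The F1 is C E / c e, so C E is a parental gamete class with expected frequency (1 − r)/2 = 0.960/2 = 0.4800.
That is 0.4800 = 48.0% of the progeny.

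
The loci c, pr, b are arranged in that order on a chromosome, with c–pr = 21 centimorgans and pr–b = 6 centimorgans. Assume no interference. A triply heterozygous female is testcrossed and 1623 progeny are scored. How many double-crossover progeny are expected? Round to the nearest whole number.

20

Map distances give recombination frequencies of 0.210 and 0.060 for the two intervals.
With no interference, expected double-crossover frequency = 0.210 × 0.060 = 0.01260.
Expected number = 0.01260 × 1623 = 20.45 ≈ 20.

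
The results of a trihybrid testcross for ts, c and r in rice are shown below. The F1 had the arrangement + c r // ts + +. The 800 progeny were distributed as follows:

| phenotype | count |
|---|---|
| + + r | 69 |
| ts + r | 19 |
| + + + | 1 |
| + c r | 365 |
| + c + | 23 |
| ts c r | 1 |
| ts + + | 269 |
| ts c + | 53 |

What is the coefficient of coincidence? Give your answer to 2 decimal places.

The two rarest classes, ts c r and + + +, are the double crossovers. Comparing them with the parentals, only the ts allele has switched, so ts is the middle locus and the order is r – ts – c.
r–ts: (42 + 2)/800 = 0.0550; ts–c: (122 + 2)/800 = 0.1550.
Expected DCO frequency = 0.0550 × 0.1550 ≈ 0.00852; observed = 2/800 ≈ 0.00250.
Coefficient of coincidence = 0.00250/0.00852 ≈ 0.29.

0.29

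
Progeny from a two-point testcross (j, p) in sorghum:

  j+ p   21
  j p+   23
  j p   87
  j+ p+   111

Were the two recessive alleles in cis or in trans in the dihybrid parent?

The two most frequent classes are j+ p+ (111) and j p (87); these are the parental (non-recombinant) types.
So the F1 carried j+ p+ on one chromosome and j p on the other — the recessive alleles are on the same chromosome (cis / coupling).

cis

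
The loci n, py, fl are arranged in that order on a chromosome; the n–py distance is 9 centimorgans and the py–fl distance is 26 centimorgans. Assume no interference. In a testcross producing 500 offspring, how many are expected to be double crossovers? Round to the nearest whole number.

12

Map distances give recombination frequencies of 0.090 and 0.260 for the two intervals.
With no interference, expected double-crossover frequency = 0.090 × 0.260 = 0.02340.
Expected number = 0.02340 × 500 = 11.70 ≈ 12.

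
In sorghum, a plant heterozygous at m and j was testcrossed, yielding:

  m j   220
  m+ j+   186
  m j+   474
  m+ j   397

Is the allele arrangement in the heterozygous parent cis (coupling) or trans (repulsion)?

The two most frequent classes are m+ j (397) and m j+ (474); these are the parental (non-recombinant) types.
So the F1 carried m+ j on one chromosome and m j+ on the other — the recessive alleles are on opposite chromosomes (trans / repulsion).

trans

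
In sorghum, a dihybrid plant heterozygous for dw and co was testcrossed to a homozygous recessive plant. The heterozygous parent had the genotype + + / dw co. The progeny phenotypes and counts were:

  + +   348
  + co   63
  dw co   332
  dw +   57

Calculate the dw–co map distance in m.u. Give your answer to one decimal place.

15.0 m.u.

The recombinant classes are + co and dw +: 63 + 57 = 120.
Recombination frequency = 120/800 = 0.1500 ≈ 15.0%, i.e. 15.0 m.u.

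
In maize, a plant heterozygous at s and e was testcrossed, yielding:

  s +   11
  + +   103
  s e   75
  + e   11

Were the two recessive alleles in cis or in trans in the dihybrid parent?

The two most frequent classes are + + (103) and s e (75); these are the parental (non-recombinant) types.
So the F1 carried + + on one chromosome and s e on the other — the recessive alleles are on the same chromosome (cis / coupling).

cis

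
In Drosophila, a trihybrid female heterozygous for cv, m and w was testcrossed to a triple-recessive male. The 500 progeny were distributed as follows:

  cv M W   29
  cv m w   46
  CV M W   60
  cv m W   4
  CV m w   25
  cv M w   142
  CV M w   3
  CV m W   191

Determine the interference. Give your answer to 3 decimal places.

The two most frequent reciprocal classes, CV m W and cv M w, are the parental types, so the F1 was CV m W / cv M w.
The two rarest classes, cv m W and CV M w, are the double crossovers. Comparing them with the parentals, only the cv allele has switched, so cv is the middle locus and the order is m – cv – w.
m–cv: (106 + 7)/500 = 0.2260; cv–w: (54 + 7)/500 = 0.1220.
Expected DCO frequency = 0.2260 × 0.1220 ≈ 0.02757; observed = 7/500 ≈ 0.01400.
Coefficient of coincidence = 0.01400/0.02757 ≈ 0.508; interference = 1 − 0.508 = 0.492.

0.492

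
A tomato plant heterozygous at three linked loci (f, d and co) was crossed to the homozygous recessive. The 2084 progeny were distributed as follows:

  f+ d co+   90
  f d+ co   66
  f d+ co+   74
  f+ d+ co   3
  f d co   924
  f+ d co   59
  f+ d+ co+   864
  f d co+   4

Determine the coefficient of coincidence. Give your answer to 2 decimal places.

0.64

The two most frequent reciprocal classes, f+ d+ co+ and f d co, are the parental types, so the F1 was f+ d+ co+ / f d co.
The two rarest classes, f+ d+ co and f d co+, are the double crossovers. Comparing them with the parentals, only the co allele has switched, so co is the middle locus and the order is d – co – f.
d–co: (156 + 7)/2084 = 0.0782; co–f: (133 + 7)/2084 = 0.0672.
Expected DCO frequency = 0.0782 × 0.0672 ≈ 0.00526; observed = 7/2084 ≈ 0.00336.
Coefficient of coincidence = 0.00336/0.00526 ≈ 0.64.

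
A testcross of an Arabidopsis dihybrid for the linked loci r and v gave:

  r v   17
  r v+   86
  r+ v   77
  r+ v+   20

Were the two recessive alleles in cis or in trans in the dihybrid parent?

trans

The two most frequent classes are r+ v (77) and r v+ (86); these are the parental (non-recombinant) types.
So the F1 carried r+ v on one chromosome and r v+ on the other — the recessive alleles are on opposite chromosomes (trans / repulsion).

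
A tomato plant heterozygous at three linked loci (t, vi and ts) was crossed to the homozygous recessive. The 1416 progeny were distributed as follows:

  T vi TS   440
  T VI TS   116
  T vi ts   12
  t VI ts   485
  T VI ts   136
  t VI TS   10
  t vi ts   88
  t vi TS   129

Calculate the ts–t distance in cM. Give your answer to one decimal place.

The two most frequent reciprocal classes, T vi TS and t VI ts, are the parental types, so the F1 was T vi TS / t VI ts.
The two rarest classes, T vi ts and t VI TS, are the double crossovers. Comparing them with the parentals, only the ts allele has switched, so ts is the middle locus and the order is t – ts – vi.
Crossovers in the t–ts interval produce the single-crossover classes t vi TS and T VI ts (129 + 136 = 265) plus the double crossovers (22).
RF(t–ts) = (265 + 22) / 1416 = 287/1416 = 0.2027 → 20.3 cM.

20.3 cM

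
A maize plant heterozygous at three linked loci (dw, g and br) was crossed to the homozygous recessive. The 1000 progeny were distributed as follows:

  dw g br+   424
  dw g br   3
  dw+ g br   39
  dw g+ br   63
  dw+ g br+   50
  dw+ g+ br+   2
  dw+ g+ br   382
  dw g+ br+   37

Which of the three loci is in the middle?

br

The two most frequent reciprocal classes, dw g br+ and dw+ g+ br, are the parental types, so the F1 was dw g br+ / dw+ g+ br.
The two rarest classes, dw g br and dw+ g+ br+, are the double crossovers. Comparing them with the parentals, only the br allele has switched, so br is the middle locus and the order is dw – br – g.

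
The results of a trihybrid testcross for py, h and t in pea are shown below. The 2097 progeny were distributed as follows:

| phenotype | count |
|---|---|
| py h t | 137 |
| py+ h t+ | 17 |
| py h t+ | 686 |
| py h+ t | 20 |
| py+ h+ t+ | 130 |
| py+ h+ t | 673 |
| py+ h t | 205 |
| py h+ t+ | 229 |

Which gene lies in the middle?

py

The two most frequent reciprocal classes, py+ h+ t and py h t+, are the parental types, so the F1 was py+ h+ t / py h t+.
The two rarest classes, py h+ t and py+ h t+, are the double crossovers. Comparing them with the parentals, only the py allele has switched, so py is the middle locus and the order is h – py – t.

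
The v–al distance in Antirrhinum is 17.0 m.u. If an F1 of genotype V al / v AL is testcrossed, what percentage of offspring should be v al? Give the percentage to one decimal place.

8.5%

A map distance of 17.0 m.u. corresponds to a recombination frequency of 0.170.
The F1 is V al / v AL, so v al is a recombinant gamete class with expected frequency r/2 = 0.170/2 = 0.0850.
That is 0.0850 = 8.5% of the progeny.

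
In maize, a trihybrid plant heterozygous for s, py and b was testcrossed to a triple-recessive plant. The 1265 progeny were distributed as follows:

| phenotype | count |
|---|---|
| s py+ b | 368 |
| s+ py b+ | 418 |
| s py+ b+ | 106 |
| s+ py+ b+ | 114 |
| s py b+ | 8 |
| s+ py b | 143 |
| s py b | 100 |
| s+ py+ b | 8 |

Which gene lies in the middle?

The two most frequent reciprocal classes, s py+ b and s+ py b+, are the parental types, so the F1 was s py+ b / s+ py b+.
The two rarest classes, s+ py+ b and s py b+, are the double crossovers. Comparing them with the parentals, only the s allele has switched, so s is the middle locus and the order is py – s – b.

s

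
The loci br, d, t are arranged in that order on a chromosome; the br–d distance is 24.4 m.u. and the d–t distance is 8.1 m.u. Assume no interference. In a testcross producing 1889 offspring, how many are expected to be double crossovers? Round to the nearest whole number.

37

Map distances give recombination frequencies of 0.244 and 0.081 for the two intervals.
With no interference, expected double-crossover frequency = 0.244 × 0.081 = 0.01976.
Expected number = 0.01976 × 1889 = 37.33 ≈ 37.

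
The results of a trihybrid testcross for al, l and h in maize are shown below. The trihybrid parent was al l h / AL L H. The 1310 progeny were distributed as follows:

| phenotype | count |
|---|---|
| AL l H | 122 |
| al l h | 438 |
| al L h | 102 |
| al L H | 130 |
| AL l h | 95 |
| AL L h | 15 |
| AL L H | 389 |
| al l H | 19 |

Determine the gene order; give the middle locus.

h

The two rarest classes, al l H and AL L h, are the double crossovers. Comparing them with the parentals, only the h allele has switched, so h is the middle locus and the order is al – h – l.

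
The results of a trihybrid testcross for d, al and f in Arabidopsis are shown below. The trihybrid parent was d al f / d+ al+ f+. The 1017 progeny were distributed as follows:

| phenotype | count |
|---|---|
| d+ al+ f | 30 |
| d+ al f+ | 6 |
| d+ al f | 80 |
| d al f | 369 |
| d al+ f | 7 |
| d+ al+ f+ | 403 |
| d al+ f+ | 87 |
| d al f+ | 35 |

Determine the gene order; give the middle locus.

The two rarest classes, d al+ f and d+ al f+, are the double crossovers. Comparing them with the parentals, only the al allele has switched, so al is the middle locus and the order is d – al – f.

al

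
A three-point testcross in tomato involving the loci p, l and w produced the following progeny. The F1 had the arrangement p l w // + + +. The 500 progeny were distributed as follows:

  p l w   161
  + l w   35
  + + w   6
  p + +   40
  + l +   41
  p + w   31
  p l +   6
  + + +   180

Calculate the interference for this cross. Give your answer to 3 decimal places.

The two rarest classes, p l + and + + w, are the double crossovers. Comparing them with the parentals, only the w allele has switched, so w is the middle locus and the order is p – w – l.
p–w: (75 + 12)/500 = 0.1740; w–l: (72 + 12)/500 = 0.1680.
Expected DCO frequency = 0.1740 × 0.1680 ≈ 0.02923; observed = 12/500 ≈ 0.02400.
Coefficient of coincidence = 0.02400/0.02923 ≈ 0.821; interference = 1 − 0.821 = 0.179.

0.179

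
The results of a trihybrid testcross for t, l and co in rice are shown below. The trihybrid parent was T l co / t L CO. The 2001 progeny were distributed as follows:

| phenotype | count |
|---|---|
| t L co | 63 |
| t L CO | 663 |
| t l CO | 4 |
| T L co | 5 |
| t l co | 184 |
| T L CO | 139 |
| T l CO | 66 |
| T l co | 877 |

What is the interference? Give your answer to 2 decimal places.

The two rarest classes, T L co and t l CO, are the double crossovers. Comparing them with the parentals, only the l allele has switched, so l is the middle locus and the order is co – l – t.
co–l: (129 + 9)/2001 = 0.0690; l–t: (323 + 9)/2001 = 0.1659.
Expected DCO frequency = 0.0690 × 0.1659 ≈ 0.01145; observed = 9/2001 ≈ 0.00450.
Coefficient of coincidence = 0.00450/0.01145 ≈ 0.39; interference = 1 − 0.39 = 0.61.

0.61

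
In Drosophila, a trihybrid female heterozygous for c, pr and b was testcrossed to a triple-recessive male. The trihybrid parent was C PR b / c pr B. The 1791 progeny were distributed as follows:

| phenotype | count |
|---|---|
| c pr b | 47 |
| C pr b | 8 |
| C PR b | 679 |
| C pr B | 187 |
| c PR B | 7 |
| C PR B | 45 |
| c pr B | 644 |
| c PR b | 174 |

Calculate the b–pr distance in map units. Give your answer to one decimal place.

6.0 map units

The two rarest classes, C pr b and c PR B, are the double crossovers. Comparing them with the parentals, only the pr allele has switched, so pr is the middle locus and the order is b – pr – c.
Crossovers in the b–pr interval produce the single-crossover classes C PR B and c pr b (45 + 47 = 92) plus the double crossovers (15).
RF(b–pr) = (92 + 15) / 1791 = 107/1791 = 0.0597 → 6.0 map units.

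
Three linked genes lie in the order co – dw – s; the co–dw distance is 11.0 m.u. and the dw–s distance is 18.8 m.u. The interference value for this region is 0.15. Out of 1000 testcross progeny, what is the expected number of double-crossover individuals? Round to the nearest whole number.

Map distances give recombination frequencies of 0.110 and 0.188 for the two intervals.
With interference 0.15 (so coincidence = 0.85), expected double-crossover frequency = 0.110 × 0.188 × 0.85 = 0.01758.
Expected number = 0.01758 × 1000 = 17.58 ≈ 18.

18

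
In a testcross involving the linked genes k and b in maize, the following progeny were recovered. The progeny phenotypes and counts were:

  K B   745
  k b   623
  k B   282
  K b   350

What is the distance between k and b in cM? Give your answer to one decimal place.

The two most frequent classes, K B (745) and k b (623), are the parental types, so the F1 was K B / k b.
The recombinant classes are K b and k B: 350 + 282 = 632.
Recombination frequency = 632/2000 = 0.3160 ≈ 31.6%, i.e. 31.6 cM.

31.6 cM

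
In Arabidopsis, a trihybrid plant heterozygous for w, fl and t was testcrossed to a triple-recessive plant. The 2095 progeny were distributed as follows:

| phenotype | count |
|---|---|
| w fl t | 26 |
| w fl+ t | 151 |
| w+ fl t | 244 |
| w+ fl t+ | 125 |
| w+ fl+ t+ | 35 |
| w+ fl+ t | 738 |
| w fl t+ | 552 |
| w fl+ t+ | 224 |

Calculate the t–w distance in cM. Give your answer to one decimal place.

The two most frequent reciprocal classes, w+ fl+ t and w fl t+, are the parental types, so the F1 was w+ fl+ t / w fl t+.
The two rarest classes, w+ fl+ t+ and w fl t, are the double crossovers. Comparing them with the parentals, only the t allele has switched, so t is the middle locus and the order is w – t – fl.
Crossovers in the w–t interval produce the single-crossover classes w fl+ t and w+ fl t+ (151 + 125 = 276) plus the double crossovers (61).
RF(w–t) = (276 + 61) / 2095 = 337/2095 = 0.1609 → 16.1 cM.

16.1 cM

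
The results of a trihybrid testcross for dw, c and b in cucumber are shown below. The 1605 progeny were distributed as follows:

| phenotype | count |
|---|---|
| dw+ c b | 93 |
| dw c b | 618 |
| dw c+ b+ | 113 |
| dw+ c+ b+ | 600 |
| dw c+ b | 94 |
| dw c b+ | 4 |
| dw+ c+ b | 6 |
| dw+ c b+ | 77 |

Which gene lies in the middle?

The two most frequent reciprocal classes, dw c b and dw+ c+ b+, are the parental types, so the F1 was dw c b / dw+ c+ b+.
The two rarest classes, dw c b+ and dw+ c+ b, are the double crossovers. Comparing them with the parentals, only the b allele has switched, so b is the middle locus and the order is c – b – dw.

b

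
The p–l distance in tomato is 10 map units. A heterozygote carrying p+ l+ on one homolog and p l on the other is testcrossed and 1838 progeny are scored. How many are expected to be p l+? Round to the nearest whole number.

A map distance of 10 map units corresponds to a recombination frequency of 0.100.
The F1 is p+ l+ / p l, so p l+ is a recombinant gamete class with expected frequency r/2 = 0.100/2 = 0.0500.
Expected number = 0.0500 × 1838 = 91.90 ≈ 92.

92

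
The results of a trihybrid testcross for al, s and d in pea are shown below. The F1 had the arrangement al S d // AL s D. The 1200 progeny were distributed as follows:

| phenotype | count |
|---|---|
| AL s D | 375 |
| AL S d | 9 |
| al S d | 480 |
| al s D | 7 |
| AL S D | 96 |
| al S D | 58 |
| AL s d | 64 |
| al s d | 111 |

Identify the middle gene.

al

The two rarest classes, AL S d and al s D, are the double crossovers. Comparing them with the parentals, only the al allele has switched, so al is the middle locus and the order is d – al – s.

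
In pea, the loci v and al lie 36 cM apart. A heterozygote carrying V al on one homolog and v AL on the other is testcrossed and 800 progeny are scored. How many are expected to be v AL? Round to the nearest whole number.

256

A map distance of 36 cM corresponds to a recombination frequency of 0.360.
The F1 is V al / v AL, so v AL is a parental gamete class with expected frequency (1 − r)/2 = 0.640/2 = 0.3200.
Expected number = 0.3200 × 800 = 256.00 ≈ 256.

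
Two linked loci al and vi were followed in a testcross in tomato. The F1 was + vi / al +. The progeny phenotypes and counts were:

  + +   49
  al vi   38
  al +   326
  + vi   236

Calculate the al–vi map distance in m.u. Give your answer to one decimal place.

The recombinant classes are + + and al vi: 49 + 38 = 87.
Recombination frequency = 87/649 = 0.1341 ≈ 13.4%, i.e. 13.4 m.u.

13.4 m.u.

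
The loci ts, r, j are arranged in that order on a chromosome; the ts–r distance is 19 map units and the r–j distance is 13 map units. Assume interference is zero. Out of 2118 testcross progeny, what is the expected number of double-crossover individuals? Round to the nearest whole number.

52

Map distances give recombination frequencies of 0.190 and 0.130 for the two intervals.
With no interference, expected double-crossover frequency = 0.190 × 0.130 = 0.02470.
Expected number = 0.02470 × 2118 = 52.31 ≈ 52.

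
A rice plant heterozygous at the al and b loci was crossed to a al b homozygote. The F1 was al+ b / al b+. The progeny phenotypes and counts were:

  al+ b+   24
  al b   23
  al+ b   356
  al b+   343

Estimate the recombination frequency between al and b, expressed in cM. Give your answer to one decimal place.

6.3 cM

The recombinant classes are al+ b+ and al b: 24 + 23 = 47.
Recombination frequency = 47/746 = 0.0630 ≈ 6.3%, i.e. 6.3 cM.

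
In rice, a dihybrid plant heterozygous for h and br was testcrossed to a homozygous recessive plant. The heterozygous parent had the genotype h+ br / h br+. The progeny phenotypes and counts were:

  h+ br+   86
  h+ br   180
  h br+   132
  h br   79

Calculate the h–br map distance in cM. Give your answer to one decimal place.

34.6 cM

The recombinant classes are h+ br+ and h br: 86 + 79 = 165.
Recombination frequency = 165/477 = 0.3459 ≈ 34.6%, i.e. 34.6 cM.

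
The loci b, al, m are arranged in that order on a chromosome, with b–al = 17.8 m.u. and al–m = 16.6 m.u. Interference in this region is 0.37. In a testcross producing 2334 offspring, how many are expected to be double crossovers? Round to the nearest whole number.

43

Map distances give recombination frequencies of 0.178 and 0.166 for the two intervals.
With interference 0.37 (so coincidence = 0.63), expected double-crossover frequency = 0.178 × 0.166 × 0.63 = 0.01862.
Expected number = 0.01862 × 2334 = 43.45 ≈ 43.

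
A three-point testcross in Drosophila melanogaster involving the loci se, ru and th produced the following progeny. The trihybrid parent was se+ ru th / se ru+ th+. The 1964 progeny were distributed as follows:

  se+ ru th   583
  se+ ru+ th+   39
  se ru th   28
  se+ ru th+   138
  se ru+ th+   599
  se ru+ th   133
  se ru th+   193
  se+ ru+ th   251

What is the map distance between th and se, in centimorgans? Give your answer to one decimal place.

17.2 centimorgans

The two rarest classes, se ru th and se+ ru+ th+, are the double crossovers. Comparing them with the parentals, only the se allele has switched, so se is the middle locus and the order is ru – se – th.
Crossovers in the se–th interval produce the single-crossover classes se+ ru th+ and se ru+ th (138 + 133 = 271) plus the double crossovers (67).
RF(se–th) = (271 + 67) / 1964 = 338/1964 = 0.1721 → 17.2 centimorgans.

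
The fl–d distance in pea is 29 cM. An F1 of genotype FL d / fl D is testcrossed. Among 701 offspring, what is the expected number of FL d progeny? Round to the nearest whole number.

249

A map distance of 29 cM corresponds to a recombination frequency of 0.290.
The F1 is FL d / fl D, so FL d is a parental gamete class with expected frequency (1 − r)/2 = 0.710/2 = 0.3550.
Expected number = 0.3550 × 701 = 248.85 ≈ 249.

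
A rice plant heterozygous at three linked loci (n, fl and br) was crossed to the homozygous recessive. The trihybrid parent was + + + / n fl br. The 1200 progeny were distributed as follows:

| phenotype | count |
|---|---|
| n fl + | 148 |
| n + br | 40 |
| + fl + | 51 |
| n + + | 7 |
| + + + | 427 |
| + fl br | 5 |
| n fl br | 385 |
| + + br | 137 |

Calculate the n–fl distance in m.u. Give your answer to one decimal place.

8.6 m.u.

The two rarest classes, n + + and + fl br, are the double crossovers. Comparing them with the parentals, only the n allele has switched, so n is the middle locus and the order is br – n – fl.
Crossovers in the n–fl interval produce the single-crossover classes + fl + and n + br (51 + 40 = 91) plus the double crossovers (12).
RF(n–fl) = (91 + 12) / 1200 = 103/1200 = 0.0858 → 8.6 m.u.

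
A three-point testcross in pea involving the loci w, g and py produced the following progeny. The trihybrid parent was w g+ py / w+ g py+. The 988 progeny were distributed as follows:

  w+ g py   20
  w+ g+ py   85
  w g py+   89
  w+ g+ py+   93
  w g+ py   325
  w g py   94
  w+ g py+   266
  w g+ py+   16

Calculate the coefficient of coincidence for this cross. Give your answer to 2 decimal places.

The two rarest classes, w g+ py+ and w+ g py, are the double crossovers. Comparing them with the parentals, only the py allele has switched, so py is the middle locus and the order is g – py – w.
g–py: (187 + 36)/988 = 0.2257; py–w: (174 + 36)/988 = 0.2126.
Expected DCO frequency = 0.2257 × 0.2126 ≈ 0.04798; observed = 36/988 ≈ 0.03644.
Coefficient of coincidence = 0.03644/0.04798 ≈ 0.76.

0.76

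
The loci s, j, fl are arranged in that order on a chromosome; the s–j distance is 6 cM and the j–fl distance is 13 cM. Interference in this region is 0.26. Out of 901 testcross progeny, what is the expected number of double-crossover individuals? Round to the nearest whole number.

5

Map distances give recombination frequencies of 0.060 and 0.130 for the two intervals.
With interference 0.26 (so coincidence = 0.74), expected double-crossover frequency = 0.060 × 0.130 × 0.74 = 0.00577.
Expected number = 0.00577 × 901 = 5.20 ≈ 5.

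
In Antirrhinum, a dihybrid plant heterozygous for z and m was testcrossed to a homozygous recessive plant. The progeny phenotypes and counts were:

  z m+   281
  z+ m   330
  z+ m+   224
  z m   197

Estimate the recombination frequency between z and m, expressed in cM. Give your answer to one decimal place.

The two most frequent classes, z+ m (330) and z m+ (281), are the parental types, so the F1 was z+ m / z m+.
The recombinant classes are z+ m+ and z m: 224 + 197 = 421.
Recombination frequency = 421/1032 = 0.4079 ≈ 40.8%, i.e. 40.8 cM.

40.8 cM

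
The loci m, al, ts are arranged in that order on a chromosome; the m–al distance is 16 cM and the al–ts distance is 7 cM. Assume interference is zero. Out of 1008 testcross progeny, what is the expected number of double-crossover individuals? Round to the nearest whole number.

Map distances give recombination frequencies of 0.160 and 0.070 for the two intervals.
With no interference, expected double-crossover frequency = 0.160 × 0.070 = 0.01120.
Expected number = 0.01120 × 1008 = 11.29 ≈ 11.

11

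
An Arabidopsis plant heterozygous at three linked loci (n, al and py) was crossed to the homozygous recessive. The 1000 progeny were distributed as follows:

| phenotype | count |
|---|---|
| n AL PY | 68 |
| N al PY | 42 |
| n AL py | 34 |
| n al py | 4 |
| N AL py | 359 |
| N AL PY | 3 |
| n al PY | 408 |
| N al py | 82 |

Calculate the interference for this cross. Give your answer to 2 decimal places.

The two most frequent reciprocal classes, n al PY and N AL py, are the parental types, so the F1 was n al PY / N AL py.
The two rarest classes, n al py and N AL PY, are the double crossovers. Comparing them with the parentals, only the py allele has switched, so py is the middle locus and the order is n – py – al.
n–py: (76 + 7)/1000 = 0.0830; py–al: (150 + 7)/1000 = 0.1570.
Expected DCO frequency = 0.0830 × 0.1570 ≈ 0.01303; observed = 7/1000 ≈ 0.00700.
Coefficient of coincidence = 0.00700/0.01303 ≈ 0.54; interference = 1 − 0.54 = 0.46.

0.46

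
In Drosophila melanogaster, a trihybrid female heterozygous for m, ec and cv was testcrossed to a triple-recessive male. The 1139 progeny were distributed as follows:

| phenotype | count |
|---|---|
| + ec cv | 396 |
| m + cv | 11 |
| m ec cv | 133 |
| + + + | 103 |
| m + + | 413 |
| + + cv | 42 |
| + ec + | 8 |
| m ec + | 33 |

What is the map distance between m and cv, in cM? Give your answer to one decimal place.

22.4 cM

The two most frequent reciprocal classes, m + + and + ec cv, are the parental types, so the F1 was m + + / + ec cv.
The two rarest classes, m + cv and + ec +, are the double crossovers. Comparing them with the parentals, only the cv allele has switched, so cv is the middle locus and the order is m – cv – ec.
Crossovers in the m–cv interval produce the single-crossover classes + + + and m ec cv (103 + 133 = 236) plus the double crossovers (19).
RF(m–cv) = (236 + 19) / 1139 = 255/1139 = 0.2239 → 22.4 cM.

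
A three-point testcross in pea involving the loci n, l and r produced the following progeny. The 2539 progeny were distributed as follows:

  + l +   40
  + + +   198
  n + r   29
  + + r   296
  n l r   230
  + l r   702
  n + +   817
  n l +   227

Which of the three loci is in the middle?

r

The two most frequent reciprocal classes, n + + and + l r, are the parental types, so the F1 was n + + / + l r.
The two rarest classes, n + r and + l +, are the double crossovers. Comparing them with the parentals, only the r allele has switched, so r is the middle locus and the order is l – r – n.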